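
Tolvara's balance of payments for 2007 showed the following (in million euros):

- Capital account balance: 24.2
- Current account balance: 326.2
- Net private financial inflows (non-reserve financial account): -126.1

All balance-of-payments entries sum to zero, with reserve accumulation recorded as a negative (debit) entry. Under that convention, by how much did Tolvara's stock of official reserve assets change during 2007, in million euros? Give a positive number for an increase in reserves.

224.3

Official reserve transactions balance = -(326.2 + 24.2 + (-126.1)) = -224.3
An accumulation of reserves is recorded as a debit (negative entry), so the change in the stock of reserves is the negative of that balance.
Change in official reserves = -(-224.3) = 224.3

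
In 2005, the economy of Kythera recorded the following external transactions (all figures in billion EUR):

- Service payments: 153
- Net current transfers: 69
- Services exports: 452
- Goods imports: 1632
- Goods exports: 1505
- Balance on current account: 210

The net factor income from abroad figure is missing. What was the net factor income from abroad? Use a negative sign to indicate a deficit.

Current account = goods balance + services balance + net primary income + net secondary income
Sum of the known components = 241
Net factor income from abroad = CA - (known components) = 210 - 241 = -31

-31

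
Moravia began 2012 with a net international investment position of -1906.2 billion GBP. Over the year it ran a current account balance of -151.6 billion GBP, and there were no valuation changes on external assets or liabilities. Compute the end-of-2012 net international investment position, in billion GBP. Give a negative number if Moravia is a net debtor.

-2057.8

With no valuation effects, change in NIIP = current account = -151.6
End-of-year NIIP = -1906.2 + (-151.6) = -2057.8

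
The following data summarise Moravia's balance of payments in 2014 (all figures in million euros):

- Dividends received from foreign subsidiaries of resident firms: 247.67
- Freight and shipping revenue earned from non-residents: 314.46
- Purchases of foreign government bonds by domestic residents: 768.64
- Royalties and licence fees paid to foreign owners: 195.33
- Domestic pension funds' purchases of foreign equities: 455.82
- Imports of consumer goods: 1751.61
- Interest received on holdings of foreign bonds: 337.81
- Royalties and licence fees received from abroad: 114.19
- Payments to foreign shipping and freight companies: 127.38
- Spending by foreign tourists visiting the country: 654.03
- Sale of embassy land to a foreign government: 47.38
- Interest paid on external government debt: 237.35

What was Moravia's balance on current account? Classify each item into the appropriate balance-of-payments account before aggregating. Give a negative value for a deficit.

Goods: -1751.61
Services: 314.46 - 127.38 + 654.03 + 114.19 - 195.33 = 759.97
Primary income: 337.81 + 247.67 - 237.35 = 348.13
Current account = (-1751.61) + 759.97 + 348.13 = -643.51
(Excluded from the current account — financial account: purchases of foreign government bonds by domestic residents 768.64, domestic pension funds' purchases of foreign equities 455.82; capital account: sale of embassy land to a foreign government 47.38.)

-643.51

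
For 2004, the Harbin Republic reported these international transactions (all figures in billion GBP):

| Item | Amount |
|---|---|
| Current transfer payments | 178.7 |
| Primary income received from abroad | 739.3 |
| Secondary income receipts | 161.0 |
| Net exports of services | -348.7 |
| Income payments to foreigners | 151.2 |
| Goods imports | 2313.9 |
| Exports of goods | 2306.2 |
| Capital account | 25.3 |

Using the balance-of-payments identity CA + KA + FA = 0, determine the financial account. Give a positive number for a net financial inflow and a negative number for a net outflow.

-239.3

Goods balance = 2306.2 - 2313.9 = -7.7
Services balance = -348.7
Trade balance (goods + services) = -7.7 + (-348.7) = -356.4
Net primary income = 739.3 - 151.2 = 588.1
Net secondary income = 161.0 - 178.7 = -17.7
Current account = -356.4 + 588.1 + (-17.7) = 214.0
Financial account = -(214.0 + 25.3) = -239.3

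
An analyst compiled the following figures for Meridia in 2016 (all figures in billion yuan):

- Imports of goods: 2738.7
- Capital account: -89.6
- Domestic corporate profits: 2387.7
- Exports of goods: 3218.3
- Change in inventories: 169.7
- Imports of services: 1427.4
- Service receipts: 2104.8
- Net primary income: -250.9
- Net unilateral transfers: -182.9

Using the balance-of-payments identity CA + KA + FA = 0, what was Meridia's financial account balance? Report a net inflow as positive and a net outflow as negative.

Goods balance = 3218.3 - 2738.7 = 479.6
Services balance = 2104.8 - 1427.4 = 677.4
Trade balance (goods + services) = 479.6 + 677.4 = 1157.0
Net primary income = -250.9
Net secondary income = -182.9
Current account = 1157.0 + (-250.9) + (-182.9) = 723.2
Financial account = -(723.2 + (-89.6)) = -633.6

-633.6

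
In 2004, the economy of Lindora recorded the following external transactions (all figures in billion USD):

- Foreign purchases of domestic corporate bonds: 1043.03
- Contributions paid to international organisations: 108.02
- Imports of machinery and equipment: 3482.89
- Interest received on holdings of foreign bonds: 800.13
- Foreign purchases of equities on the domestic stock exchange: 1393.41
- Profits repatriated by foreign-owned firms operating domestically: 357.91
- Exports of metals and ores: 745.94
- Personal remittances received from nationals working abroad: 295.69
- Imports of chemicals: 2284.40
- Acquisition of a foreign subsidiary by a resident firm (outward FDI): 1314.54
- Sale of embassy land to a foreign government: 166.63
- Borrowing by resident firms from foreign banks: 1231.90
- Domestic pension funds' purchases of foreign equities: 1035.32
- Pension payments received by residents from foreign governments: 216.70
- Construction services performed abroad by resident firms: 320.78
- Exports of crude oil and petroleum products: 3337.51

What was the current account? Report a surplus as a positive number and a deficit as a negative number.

-516.47

Goods: 3337.51 - 2284.40 + 745.94 - 3482.89 = -1683.84
Services: 320.78
Primary income: 800.13 - 357.91 = 442.22
Secondary income: 295.69 - 108.02 + 216.70 = 404.37
Current account = (-1683.84) + 320.78 + 442.22 + 404.37 = -516.47
(Excluded from the current account — financial account: foreign purchases of domestic corporate bonds 1043.03, foreign purchases of equities on the domestic stock exchange 1393.41, acquisition of a foreign subsidiary by a resident firm (outward FDI) 1314.54, borrowing by resident firms from foreign banks 1231.90, domestic pension funds' purchases of foreign equities 1035.32; capital account: sale of embassy land to a foreign government 166.63.)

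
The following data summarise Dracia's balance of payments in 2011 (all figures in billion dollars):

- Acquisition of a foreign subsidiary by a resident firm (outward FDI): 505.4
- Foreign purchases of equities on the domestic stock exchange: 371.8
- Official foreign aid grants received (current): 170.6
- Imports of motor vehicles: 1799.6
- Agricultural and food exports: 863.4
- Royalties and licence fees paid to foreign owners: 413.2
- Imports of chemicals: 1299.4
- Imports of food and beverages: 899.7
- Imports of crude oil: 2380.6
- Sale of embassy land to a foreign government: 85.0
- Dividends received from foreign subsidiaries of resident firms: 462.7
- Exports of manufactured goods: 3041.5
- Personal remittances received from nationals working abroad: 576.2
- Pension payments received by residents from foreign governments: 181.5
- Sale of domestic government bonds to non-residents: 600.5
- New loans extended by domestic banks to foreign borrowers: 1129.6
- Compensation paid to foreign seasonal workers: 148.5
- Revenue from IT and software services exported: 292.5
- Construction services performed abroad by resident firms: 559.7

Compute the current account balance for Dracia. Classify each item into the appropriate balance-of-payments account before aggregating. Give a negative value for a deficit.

Goods: -899.7 + 863.4 + 3041.5 - 2380.6 - 1799.6 - 1299.4 = -2474.4
Services: 292.5 - 413.2 + 559.7 = 439.0
Primary income: 462.7 - 148.5 = 314.2
Secondary income: 170.6 + 576.2 + 181.5 = 928.3
Current account = (-2474.4) + 439.0 + 314.2 + 928.3 = -792.9
(Excluded from the current account — financial account: acquisition of a foreign subsidiary by a resident firm (outward FDI) 505.4, foreign purchases of equities on the domestic stock exchange 371.8, sale of domestic government bonds to non-residents 600.5, new loans extended by domestic banks to foreign borrowers 1129.6; capital account: sale of embassy land to a foreign government 85.0.)

-792.9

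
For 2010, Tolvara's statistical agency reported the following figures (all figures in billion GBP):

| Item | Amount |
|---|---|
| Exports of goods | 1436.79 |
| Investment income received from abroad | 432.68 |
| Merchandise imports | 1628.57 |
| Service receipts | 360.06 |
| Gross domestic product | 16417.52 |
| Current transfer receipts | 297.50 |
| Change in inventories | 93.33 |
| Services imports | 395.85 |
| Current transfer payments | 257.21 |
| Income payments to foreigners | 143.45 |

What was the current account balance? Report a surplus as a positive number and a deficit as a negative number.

101.95

Goods balance = 1436.79 - 1628.57 = -191.78
Services balance = 360.06 - 395.85 = -35.79
Trade balance (goods + services) = -191.78 + (-35.79) = -227.57
Net primary income = 432.68 - 143.45 = 289.23
Net secondary income = 297.50 - 257.21 = 40.29
Current account = -227.57 + 289.23 + 40.29 = 101.95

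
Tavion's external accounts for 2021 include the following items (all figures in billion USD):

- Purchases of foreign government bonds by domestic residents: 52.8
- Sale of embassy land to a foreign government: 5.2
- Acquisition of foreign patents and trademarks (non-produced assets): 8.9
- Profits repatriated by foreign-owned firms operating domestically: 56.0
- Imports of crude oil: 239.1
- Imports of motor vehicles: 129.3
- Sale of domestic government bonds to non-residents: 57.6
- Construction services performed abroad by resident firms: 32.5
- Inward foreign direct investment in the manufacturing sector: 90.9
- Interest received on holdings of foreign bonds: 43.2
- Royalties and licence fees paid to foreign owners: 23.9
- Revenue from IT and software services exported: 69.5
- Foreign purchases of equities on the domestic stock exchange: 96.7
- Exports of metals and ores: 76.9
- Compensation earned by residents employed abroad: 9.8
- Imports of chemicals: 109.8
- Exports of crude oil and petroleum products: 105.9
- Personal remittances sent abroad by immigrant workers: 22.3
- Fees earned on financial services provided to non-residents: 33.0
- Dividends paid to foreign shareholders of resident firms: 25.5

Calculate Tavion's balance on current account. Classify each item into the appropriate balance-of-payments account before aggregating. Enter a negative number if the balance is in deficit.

Goods: -109.8 + 105.9 - 239.1 - 129.3 + 76.9 = -295.4
Services: 33.0 + 32.5 - 23.9 + 69.5 = 111.1
Primary income: 43.2 - 25.5 - 56.0 + 9.8 = -28.5
Secondary income: -22.3
Current account = (-295.4) + 111.1 + (-28.5) + (-22.3) = -235.1
(Excluded from the current account — financial account: purchases of foreign government bonds by domestic residents 52.8, sale of domestic government bonds to non-residents 57.6, inward foreign direct investment in the manufacturing sector 90.9, foreign purchases of equities on the domestic stock exchange 96.7; capital account: sale of embassy land to a foreign government 5.2, acquisition of foreign patents and trademarks (non-produced assets) 8.9.)

-235.1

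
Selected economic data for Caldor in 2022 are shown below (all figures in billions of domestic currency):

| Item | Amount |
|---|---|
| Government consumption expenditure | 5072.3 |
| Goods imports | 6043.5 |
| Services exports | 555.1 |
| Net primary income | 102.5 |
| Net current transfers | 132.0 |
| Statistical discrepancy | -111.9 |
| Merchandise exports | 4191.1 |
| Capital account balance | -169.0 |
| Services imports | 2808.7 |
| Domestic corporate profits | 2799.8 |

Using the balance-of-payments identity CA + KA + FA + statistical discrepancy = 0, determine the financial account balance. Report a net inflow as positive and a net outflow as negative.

Goods balance = 4191.1 - 6043.5 = -1852.4
Services balance = 555.1 - 2808.7 = -2253.6
Trade balance (goods + services) = -1852.4 + (-2253.6) = -4106.0
Net primary income = 102.5
Net secondary income = 132.0
Current account = -4106.0 + 102.5 + 132.0 = -3871.5
Financial account = -(-3871.5 + (-169.0) + (-111.9)) = 4152.4

4152.4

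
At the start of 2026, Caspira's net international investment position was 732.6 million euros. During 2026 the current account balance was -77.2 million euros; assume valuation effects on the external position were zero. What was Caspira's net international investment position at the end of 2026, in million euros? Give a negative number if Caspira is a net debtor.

With no valuation effects, change in NIIP = current account = -77.2
End-of-year NIIP = 732.6 + (-77.2) = 655.4

655.4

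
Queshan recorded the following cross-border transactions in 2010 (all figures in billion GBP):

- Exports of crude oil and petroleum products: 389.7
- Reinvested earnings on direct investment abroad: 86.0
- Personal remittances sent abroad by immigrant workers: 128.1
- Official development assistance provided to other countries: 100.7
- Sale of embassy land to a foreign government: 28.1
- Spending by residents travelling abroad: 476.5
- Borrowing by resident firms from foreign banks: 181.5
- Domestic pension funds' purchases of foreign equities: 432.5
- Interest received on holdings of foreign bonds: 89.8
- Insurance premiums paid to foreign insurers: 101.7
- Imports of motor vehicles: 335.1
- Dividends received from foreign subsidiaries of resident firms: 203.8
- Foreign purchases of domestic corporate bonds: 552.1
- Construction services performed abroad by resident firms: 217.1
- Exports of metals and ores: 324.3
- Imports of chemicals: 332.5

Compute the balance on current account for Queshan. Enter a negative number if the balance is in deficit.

Goods: 389.7 + 324.3 - 335.1 - 332.5 = 46.4
Services: 217.1 - 101.7 - 476.5 = -361.1
Primary income: 203.8 + 86.0 + 89.8 = 379.6
Secondary income: -128.1 - 100.7 = -228.8
Current account = 46.4 + (-361.1) + 379.6 + (-228.8) = -163.9
(Excluded from the current account — capital account: sale of embassy land to a foreign government 28.1; financial account: borrowing by resident firms from foreign banks 181.5, domestic pension funds' purchases of foreign equities 432.5, foreign purchases of domestic corporate bonds 552.1.)

-163.9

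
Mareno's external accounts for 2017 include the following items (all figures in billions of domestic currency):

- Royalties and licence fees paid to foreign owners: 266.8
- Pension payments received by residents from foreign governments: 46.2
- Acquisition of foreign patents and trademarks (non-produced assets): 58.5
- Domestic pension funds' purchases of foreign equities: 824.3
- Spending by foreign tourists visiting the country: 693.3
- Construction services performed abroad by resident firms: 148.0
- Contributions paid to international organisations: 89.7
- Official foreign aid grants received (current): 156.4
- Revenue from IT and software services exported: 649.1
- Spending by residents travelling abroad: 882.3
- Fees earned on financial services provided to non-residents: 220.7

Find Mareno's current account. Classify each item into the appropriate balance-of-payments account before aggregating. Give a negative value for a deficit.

Services: -882.3 + 649.1 - 266.8 + 693.3 + 148.0 + 220.7 = 562.0
Secondary income: 46.2 - 89.7 + 156.4 = 112.9
Current account = 562.0 + 112.9 = 674.9
(Excluded from the current account — capital account: acquisition of foreign patents and trademarks (non-produced assets) 58.5; financial account: domestic pension funds' purchases of foreign equities 824.3.)

674.9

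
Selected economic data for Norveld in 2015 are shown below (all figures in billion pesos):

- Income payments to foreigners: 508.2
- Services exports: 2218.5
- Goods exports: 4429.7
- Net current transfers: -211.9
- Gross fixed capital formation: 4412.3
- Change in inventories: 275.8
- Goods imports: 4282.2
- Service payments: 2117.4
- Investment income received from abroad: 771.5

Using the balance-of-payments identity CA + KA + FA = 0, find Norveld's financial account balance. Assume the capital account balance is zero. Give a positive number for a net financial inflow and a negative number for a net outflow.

-300.0

Goods balance = 4429.7 - 4282.2 = 147.5
Services balance = 2218.5 - 2117.4 = 101.1
Trade balance (goods + services) = 147.5 + 101.1 = 248.6
Net primary income = 771.5 - 508.2 = 263.3
Net secondary income = -211.9
Current account = 248.6 + 263.3 + (-211.9) = 300.0
Financial account = -(300.0) = -300.0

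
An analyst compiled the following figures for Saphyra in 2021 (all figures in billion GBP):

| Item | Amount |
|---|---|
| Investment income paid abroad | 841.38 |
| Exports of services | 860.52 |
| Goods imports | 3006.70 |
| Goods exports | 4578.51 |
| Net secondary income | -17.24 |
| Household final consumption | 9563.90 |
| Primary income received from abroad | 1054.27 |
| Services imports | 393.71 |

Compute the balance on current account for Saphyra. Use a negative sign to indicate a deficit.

Goods balance = 4578.51 - 3006.70 = 1571.81
Services balance = 860.52 - 393.71 = 466.81
Trade balance (goods + services) = 1571.81 + 466.81 = 2038.62
Net primary income = 1054.27 - 841.38 = 212.89
Net secondary income = -17.24
Current account = 2038.62 + 212.89 + (-17.24) = 2234.27

2234.27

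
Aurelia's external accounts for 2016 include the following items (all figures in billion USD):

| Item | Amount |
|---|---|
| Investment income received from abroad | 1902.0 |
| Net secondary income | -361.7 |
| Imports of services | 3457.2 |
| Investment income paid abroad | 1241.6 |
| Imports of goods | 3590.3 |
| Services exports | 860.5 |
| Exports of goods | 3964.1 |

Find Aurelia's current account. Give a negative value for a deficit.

Goods balance = 3964.1 - 3590.3 = 373.8
Services balance = 860.5 - 3457.2 = -2596.7
Trade balance (goods + services) = 373.8 + (-2596.7) = -2222.9
Net primary income = 1902.0 - 1241.6 = 660.4
Net secondary income = -361.7
Current account = -2222.9 + 660.4 + (-361.7) = -1924.2

-1924.2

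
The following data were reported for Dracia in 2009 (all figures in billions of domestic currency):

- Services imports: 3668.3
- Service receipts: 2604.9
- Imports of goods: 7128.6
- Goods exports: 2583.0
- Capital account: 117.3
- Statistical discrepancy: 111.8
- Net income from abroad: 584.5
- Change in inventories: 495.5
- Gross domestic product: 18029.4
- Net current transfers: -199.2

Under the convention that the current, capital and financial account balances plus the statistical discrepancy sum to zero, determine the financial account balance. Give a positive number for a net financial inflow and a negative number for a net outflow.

4994.6

Goods balance = 2583.0 - 7128.6 = -4545.6
Services balance = 2604.9 - 3668.3 = -1063.4
Trade balance (goods + services) = -4545.6 + (-1063.4) = -5609.0
Net primary income = 584.5
Net secondary income = -199.2
Current account = -5609.0 + 584.5 + (-199.2) = -5223.7
Financial account = -(-5223.7 + 117.3 + 111.8) = 4994.6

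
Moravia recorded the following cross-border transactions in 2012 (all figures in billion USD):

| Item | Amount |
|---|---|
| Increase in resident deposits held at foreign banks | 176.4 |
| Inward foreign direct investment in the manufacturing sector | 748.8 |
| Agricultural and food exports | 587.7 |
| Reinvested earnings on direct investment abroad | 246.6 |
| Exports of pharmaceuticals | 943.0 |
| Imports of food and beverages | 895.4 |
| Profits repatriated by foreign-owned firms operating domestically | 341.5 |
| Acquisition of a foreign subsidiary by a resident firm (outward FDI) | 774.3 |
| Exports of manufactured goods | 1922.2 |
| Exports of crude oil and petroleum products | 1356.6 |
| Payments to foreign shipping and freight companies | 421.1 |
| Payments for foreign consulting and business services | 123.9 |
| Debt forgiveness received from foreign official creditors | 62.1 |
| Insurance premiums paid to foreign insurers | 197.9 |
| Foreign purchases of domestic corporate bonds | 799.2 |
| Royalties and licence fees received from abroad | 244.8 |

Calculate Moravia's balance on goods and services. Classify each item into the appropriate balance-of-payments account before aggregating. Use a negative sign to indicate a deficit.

Goods: 587.7 + 1356.6 + 1922.2 + 943.0 - 895.4 = 3914.1
Services: 244.8 - 123.9 - 421.1 - 197.9 = -498.1
Trade balance = 3914.1 + (-498.1) = 3416.0
(Excluded from the trade balance — financial account: increase in resident deposits held at foreign banks 176.4, inward foreign direct investment in the manufacturing sector 748.8, acquisition of a foreign subsidiary by a resident firm (outward FDI) 774.3, foreign purchases of domestic corporate bonds 799.2; primary income: reinvested earnings on direct investment abroad 246.6, profits repatriated by foreign-owned firms operating domestically 341.5; capital account: debt forgiveness received from foreign official creditors 62.1.)

3416.0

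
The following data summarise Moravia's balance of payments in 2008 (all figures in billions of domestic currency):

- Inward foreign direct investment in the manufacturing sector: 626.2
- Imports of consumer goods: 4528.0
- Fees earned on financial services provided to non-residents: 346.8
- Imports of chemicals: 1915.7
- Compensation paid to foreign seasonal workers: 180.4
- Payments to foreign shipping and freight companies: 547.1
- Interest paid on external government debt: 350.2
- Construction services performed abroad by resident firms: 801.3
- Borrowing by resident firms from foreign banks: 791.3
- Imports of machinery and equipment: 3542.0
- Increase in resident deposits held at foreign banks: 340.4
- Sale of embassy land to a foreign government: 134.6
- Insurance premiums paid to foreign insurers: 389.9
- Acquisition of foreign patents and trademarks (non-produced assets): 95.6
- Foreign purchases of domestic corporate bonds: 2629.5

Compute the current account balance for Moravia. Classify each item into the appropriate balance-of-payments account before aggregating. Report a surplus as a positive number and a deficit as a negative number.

Goods: -4528.0 - 1915.7 - 3542.0 = -9985.7
Services: -389.9 + 346.8 + 801.3 - 547.1 = 211.1
Primary income: -350.2 - 180.4 = -530.6
Current account = (-9985.7) + 211.1 + (-530.6) = -10305.2
(Excluded from the current account — financial account: inward foreign direct investment in the manufacturing sector 626.2, borrowing by resident firms from foreign banks 791.3, increase in resident deposits held at foreign banks 340.4, foreign purchases of domestic corporate bonds 2629.5; capital account: sale of embassy land to a foreign government 134.6, acquisition of foreign patents and trademarks (non-produced assets) 95.6.)

-10305.2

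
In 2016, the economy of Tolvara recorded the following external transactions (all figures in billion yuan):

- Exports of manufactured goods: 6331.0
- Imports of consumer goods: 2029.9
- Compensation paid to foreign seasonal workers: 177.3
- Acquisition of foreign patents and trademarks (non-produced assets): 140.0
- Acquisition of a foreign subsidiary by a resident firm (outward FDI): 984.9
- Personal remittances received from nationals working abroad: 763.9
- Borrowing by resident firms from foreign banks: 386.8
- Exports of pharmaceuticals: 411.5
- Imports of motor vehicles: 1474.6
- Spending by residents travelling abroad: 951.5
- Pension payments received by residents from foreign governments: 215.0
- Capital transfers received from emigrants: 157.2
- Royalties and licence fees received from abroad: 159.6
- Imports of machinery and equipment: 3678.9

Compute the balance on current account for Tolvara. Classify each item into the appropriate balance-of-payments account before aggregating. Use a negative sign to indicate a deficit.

-431.2

Goods: 6331.0 - 2029.9 - 1474.6 - 3678.9 + 411.5 = -440.9
Services: 159.6 - 951.5 = -791.9
Primary income: -177.3
Secondary income: 763.9 + 215.0 = 978.9
Current account = (-440.9) + (-791.9) + (-177.3) + 978.9 = -431.2
(Excluded from the current account — capital account: acquisition of foreign patents and trademarks (non-produced assets) 140.0, capital transfers received from emigrants 157.2; financial account: acquisition of a foreign subsidiary by a resident firm (outward FDI) 984.9, borrowing by resident firms from foreign banks 386.8.)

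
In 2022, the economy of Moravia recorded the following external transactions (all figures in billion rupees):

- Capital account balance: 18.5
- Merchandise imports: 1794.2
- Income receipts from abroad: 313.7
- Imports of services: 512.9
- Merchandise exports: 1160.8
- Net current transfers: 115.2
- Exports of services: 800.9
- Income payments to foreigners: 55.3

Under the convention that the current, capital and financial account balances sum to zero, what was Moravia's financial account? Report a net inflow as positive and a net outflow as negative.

-46.7

Goods balance = 1160.8 - 1794.2 = -633.4
Services balance = 800.9 - 512.9 = 288.0
Trade balance (goods + services) = -633.4 + 288.0 = -345.4
Net primary income = 313.7 - 55.3 = 258.4
Net secondary income = 115.2
Current account = -345.4 + 258.4 + 115.2 = 28.2
Financial account = -(28.2 + 18.5) = -46.7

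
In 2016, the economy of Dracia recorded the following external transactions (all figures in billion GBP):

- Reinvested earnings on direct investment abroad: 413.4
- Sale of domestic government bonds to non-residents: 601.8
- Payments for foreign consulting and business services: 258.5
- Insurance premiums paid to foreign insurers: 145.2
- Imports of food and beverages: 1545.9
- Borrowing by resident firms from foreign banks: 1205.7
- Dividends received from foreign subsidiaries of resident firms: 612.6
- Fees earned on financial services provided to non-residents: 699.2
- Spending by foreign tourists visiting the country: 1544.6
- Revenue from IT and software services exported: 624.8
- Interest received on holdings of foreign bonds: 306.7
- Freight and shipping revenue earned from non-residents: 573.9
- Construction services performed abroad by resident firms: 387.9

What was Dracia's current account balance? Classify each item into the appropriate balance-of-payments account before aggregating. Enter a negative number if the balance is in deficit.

3213.5

Goods: -1545.9
Services: -258.5 + 624.8 + 387.9 + 699.2 + 1544.6 - 145.2 + 573.9 = 3426.7
Primary income: 612.6 + 413.4 + 306.7 = 1332.7
Current account = (-1545.9) + 3426.7 + 1332.7 = 3213.5
(Excluded from the current account — financial account: sale of domestic government bonds to non-residents 601.8, borrowing by resident firms from foreign banks 1205.7.)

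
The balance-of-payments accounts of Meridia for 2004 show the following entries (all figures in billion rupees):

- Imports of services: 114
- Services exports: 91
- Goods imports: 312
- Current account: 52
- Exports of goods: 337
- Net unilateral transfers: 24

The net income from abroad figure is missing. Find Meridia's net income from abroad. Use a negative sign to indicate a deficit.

26

Current account = goods balance + services balance + net primary income + net secondary income
Sum of the known components = 26
Net income from abroad = CA - (known components) = 52 - 26 = 26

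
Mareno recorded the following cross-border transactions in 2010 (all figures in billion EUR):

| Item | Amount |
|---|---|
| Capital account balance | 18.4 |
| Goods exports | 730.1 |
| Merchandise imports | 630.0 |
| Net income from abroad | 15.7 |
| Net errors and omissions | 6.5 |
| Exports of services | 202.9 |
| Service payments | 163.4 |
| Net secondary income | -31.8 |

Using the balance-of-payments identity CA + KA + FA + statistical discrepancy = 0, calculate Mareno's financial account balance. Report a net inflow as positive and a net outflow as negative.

-148.4

Goods balance = 730.1 - 630.0 = 100.1
Services balance = 202.9 - 163.4 = 39.5
Trade balance (goods + services) = 100.1 + 39.5 = 139.6
Net primary income = 15.7
Net secondary income = -31.8
Current account = 139.6 + 15.7 + (-31.8) = 123.5
Financial account = -(123.5 + 18.4 + 6.5) = -148.4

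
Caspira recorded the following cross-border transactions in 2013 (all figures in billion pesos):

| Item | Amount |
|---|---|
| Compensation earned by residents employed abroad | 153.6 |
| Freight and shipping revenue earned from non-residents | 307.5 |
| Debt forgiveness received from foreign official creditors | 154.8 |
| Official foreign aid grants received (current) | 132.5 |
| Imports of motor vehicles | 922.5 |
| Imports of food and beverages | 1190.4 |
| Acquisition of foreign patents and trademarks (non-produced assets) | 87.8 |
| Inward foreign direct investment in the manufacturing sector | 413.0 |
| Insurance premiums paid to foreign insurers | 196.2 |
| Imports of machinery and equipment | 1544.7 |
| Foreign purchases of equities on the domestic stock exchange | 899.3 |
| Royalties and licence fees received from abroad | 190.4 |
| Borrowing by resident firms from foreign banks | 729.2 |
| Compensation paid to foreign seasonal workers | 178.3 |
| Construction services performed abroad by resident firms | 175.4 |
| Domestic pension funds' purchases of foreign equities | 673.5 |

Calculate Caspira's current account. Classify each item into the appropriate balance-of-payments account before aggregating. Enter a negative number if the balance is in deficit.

Goods: -1190.4 - 1544.7 - 922.5 = -3657.6
Services: 175.4 + 190.4 - 196.2 + 307.5 = 477.1
Primary income: -178.3 + 153.6 = -24.7
Secondary income: 132.5
Current account = (-3657.6) + 477.1 + (-24.7) + 132.5 = -3072.7
(Excluded from the current account — capital account: debt forgiveness received from foreign official creditors 154.8, acquisition of foreign patents and trademarks (non-produced assets) 87.8; financial account: inward foreign direct investment in the manufacturing sector 413.0, foreign purchases of equities on the domestic stock exchange 899.3, borrowing by resident firms from foreign banks 729.2, domestic pension funds' purchases of foreign equities 673.5.)

-3072.7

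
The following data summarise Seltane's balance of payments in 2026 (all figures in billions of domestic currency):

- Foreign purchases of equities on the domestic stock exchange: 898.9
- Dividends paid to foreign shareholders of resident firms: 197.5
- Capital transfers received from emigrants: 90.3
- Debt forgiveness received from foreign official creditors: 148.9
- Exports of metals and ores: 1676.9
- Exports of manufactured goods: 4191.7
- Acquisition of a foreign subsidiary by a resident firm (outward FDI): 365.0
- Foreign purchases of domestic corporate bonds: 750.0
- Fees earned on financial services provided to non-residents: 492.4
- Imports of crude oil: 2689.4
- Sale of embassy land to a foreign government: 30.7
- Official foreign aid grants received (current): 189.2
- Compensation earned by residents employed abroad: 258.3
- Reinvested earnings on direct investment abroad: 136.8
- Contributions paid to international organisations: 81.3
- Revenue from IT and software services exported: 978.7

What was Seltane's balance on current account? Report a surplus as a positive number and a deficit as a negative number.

Goods: -2689.4 + 1676.9 + 4191.7 = 3179.2
Services: 492.4 + 978.7 = 1471.1
Primary income: 258.3 + 136.8 - 197.5 = 197.6
Secondary income: -81.3 + 189.2 = 107.9
Current account = 3179.2 + 1471.1 + 197.6 + 107.9 = 4955.8
(Excluded from the current account — financial account: foreign purchases of equities on the domestic stock exchange 898.9, acquisition of a foreign subsidiary by a resident firm (outward FDI) 365.0, foreign purchases of domestic corporate bonds 750.0; capital account: capital transfers received from emigrants 90.3, debt forgiveness received from foreign official creditors 148.9, sale of embassy land to a foreign government 30.7.)

4955.8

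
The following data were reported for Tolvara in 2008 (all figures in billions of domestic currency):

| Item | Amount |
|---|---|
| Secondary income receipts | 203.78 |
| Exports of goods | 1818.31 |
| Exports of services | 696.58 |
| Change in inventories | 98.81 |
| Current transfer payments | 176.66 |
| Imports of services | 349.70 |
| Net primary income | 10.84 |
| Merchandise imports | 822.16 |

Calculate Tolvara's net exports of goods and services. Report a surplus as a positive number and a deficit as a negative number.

1343.03

Goods balance = 1818.31 - 822.16 = 996.15
Services balance = 696.58 - 349.70 = 346.88
Trade balance (goods + services) = 996.15 + 346.88 = 1343.03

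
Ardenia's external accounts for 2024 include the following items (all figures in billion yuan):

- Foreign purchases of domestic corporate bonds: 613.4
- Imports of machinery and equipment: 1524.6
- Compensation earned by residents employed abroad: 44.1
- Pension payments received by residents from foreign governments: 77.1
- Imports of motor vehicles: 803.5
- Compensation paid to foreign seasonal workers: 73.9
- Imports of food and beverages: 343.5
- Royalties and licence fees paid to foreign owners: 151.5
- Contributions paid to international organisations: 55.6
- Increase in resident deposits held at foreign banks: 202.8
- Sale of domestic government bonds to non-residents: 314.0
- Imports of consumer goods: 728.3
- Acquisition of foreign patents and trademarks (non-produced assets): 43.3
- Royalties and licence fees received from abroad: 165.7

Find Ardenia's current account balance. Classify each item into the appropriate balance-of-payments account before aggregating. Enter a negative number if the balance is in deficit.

-3394.0

Goods: -343.5 - 803.5 - 1524.6 - 728.3 = -3399.9
Services: -151.5 + 165.7 = 14.2
Primary income: 44.1 - 73.9 = -29.8
Secondary income: -55.6 + 77.1 = 21.5
Current account = (-3399.9) + 14.2 + (-29.8) + 21.5 = -3394.0
(Excluded from the current account — financial account: foreign purchases of domestic corporate bonds 613.4, increase in resident deposits held at foreign banks 202.8, sale of domestic government bonds to non-residents 314.0; capital account: acquisition of foreign patents and trademarks (non-produced assets) 43.3.)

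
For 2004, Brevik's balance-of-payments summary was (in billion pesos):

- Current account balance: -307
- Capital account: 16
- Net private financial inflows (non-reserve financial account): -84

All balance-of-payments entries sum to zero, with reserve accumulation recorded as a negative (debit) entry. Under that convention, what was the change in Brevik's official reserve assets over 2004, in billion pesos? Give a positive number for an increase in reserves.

-375

Official reserve transactions balance = -((-307) + 16 + (-84)) = 375
An accumulation of reserves is recorded as a debit (negative entry), so the change in the stock of reserves is the negative of that balance.
Change in official reserves = -(375) = -375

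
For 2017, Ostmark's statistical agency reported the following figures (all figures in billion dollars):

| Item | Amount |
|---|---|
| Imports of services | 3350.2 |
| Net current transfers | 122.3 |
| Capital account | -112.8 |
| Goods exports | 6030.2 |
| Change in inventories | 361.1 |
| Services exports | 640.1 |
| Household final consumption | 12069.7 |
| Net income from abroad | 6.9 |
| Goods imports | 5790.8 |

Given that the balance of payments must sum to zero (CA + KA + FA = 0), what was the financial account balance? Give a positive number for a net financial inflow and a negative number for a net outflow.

Goods balance = 6030.2 - 5790.8 = 239.4
Services balance = 640.1 - 3350.2 = -2710.1
Trade balance (goods + services) = 239.4 + (-2710.1) = -2470.7
Net primary income = 6.9
Net secondary income = 122.3
Current account = -2470.7 + 6.9 + 122.3 = -2341.5
Financial account = -(-2341.5 + (-112.8)) = 2454.3

2454.3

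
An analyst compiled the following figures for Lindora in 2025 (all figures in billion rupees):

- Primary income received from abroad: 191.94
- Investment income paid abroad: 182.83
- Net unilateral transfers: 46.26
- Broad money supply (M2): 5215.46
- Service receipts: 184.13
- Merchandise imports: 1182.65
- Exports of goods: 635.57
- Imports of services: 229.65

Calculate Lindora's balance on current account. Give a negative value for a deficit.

Goods balance = 635.57 - 1182.65 = -547.08
Services balance = 184.13 - 229.65 = -45.52
Trade balance (goods + services) = -547.08 + (-45.52) = -592.60
Net primary income = 191.94 - 182.83 = 9.11
Net secondary income = 46.26
Current account = -592.60 + 9.11 + 46.26 = -537.23

-537.23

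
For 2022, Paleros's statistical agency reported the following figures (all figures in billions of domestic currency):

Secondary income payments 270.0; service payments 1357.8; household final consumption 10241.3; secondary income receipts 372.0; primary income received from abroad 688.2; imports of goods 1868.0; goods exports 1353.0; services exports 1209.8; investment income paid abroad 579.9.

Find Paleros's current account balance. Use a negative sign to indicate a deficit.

Goods balance = 1353.0 - 1868.0 = -515.0
Services balance = 1209.8 - 1357.8 = -148.0
Trade balance (goods + services) = -515.0 + (-148.0) = -663.0
Net primary income = 688.2 - 579.9 = 108.3
Net secondary income = 372.0 - 270.0 = 102.0
Current account = -663.0 + 108.3 + 102.0 = -452.7

-452.7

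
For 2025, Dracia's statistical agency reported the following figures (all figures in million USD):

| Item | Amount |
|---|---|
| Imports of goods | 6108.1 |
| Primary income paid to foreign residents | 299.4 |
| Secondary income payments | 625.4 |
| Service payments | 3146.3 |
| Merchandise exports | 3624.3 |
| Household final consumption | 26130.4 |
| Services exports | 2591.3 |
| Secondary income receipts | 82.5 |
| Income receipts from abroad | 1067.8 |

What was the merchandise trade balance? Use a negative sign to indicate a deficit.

Goods balance = 3624.3 - 6108.1 = -2483.8

-2483.8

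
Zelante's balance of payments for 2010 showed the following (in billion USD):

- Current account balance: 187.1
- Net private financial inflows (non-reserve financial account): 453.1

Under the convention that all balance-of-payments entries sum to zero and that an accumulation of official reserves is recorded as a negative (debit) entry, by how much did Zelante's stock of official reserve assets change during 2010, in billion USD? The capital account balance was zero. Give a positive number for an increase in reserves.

640.2

Official reserve transactions balance = -(187.1 + 453.1) = -640.2
An accumulation of reserves is recorded as a debit (negative entry), so the change in the stock of reserves is the negative of that balance.
Change in official reserves = -(-640.2) = 640.2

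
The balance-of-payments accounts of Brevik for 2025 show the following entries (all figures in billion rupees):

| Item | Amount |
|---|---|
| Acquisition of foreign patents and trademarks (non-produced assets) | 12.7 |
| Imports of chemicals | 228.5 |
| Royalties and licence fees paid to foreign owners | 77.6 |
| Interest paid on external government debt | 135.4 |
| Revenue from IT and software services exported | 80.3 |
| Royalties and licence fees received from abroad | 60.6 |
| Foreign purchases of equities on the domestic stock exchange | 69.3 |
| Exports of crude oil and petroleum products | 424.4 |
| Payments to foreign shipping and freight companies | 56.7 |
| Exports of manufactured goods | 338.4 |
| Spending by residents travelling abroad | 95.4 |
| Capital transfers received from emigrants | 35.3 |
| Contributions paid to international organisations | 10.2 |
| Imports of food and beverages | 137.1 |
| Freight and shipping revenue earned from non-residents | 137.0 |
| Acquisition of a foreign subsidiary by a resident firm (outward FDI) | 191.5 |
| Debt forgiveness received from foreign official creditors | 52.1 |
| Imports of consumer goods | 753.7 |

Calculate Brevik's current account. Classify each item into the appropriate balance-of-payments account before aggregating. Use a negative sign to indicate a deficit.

-453.9

Goods: 424.4 - 753.7 - 228.5 - 137.1 + 338.4 = -356.5
Services: -95.4 + 80.3 + 137.0 + 60.6 - 77.6 - 56.7 = 48.2
Primary income: -135.4
Secondary income: -10.2
Current account = (-356.5) + 48.2 + (-135.4) + (-10.2) = -453.9
(Excluded from the current account — capital account: acquisition of foreign patents and trademarks (non-produced assets) 12.7, capital transfers received from emigrants 35.3, debt forgiveness received from foreign official creditors 52.1; financial account: foreign purchases of equities on the domestic stock exchange 69.3, acquisition of a foreign subsidiary by a resident firm (outward FDI) 191.5.)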